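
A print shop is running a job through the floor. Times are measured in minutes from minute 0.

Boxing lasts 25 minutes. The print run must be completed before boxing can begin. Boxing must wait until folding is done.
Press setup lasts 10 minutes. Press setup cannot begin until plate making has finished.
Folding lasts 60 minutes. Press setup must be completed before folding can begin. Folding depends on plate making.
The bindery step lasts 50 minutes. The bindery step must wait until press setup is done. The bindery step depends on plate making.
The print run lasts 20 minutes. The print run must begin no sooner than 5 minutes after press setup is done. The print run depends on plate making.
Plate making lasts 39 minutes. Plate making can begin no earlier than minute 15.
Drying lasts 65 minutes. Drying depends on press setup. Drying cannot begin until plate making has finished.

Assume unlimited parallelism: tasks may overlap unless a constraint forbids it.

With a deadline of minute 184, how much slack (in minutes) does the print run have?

70

Plate making waits on its own release at minute 15, so it starts at minute 15 and finishes at 15 + 39 = minute 54.
After plate making (finishes minute 54), press setup can start at minute 54 and finishes at minute 64.
For the print run: press setup (finishes minute 64, plus 5-minute gap → minute 69); plate making (finishes minute 54). Taking the maximum gives a start of minute 69, and it finishes at 69 + 20 = minute 89.

Working backward from the deadline:
Boxing has no dependents, so it just needs to finish by minute 184. Starting by 184 − 25 = minute 159 achieves that.
Since boxing (must start by minute 159) depends on it, the print run must finish by minute 159. Backing off its 20-minute duration gives a latest start of minute 139.
So the print run can start as early as minute 69 and as late as minute 139, giving 139 − 69 = 70 minutes of slack.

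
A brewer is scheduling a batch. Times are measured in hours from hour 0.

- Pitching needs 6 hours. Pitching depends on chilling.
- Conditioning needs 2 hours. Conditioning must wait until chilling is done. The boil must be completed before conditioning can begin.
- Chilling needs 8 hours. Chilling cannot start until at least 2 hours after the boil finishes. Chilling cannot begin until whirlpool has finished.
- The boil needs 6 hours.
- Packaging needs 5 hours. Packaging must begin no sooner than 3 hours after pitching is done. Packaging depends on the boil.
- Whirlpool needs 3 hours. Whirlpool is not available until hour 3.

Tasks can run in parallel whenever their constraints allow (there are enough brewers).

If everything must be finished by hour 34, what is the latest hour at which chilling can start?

12

To finish by hour 34, packaging (duration 5) must start no later than hour 29.
Pitching feeds into packaging (must start by hour 29, minus 3-hour gap → hour 26); so pitching must finish by hour 26 and therefore start by hour 20.
Conditioning must finish by hour 34; it takes 2 hours, so it must start by 34 − 2 = hour 32.
Chilling feeds pitching (must start by hour 20); conditioning (must start by hour 32). Taking the minimum, chilling must finish by hour 20 and start by 20 − 8 = hour 12.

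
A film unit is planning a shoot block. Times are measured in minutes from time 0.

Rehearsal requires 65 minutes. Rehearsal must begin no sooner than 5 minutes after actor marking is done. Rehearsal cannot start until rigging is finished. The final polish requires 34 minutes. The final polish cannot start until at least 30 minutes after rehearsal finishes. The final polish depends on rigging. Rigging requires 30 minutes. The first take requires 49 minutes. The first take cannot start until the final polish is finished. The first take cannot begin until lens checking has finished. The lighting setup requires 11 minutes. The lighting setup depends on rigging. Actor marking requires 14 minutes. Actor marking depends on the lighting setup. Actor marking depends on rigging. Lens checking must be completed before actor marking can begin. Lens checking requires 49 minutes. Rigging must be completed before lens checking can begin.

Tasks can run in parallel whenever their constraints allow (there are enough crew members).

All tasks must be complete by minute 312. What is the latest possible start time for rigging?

Nothing follows the first take; the deadline of minute 312 is its only limit. It must start by 312 − 49 = minute 263.
The final polish must finish before the first take (must start by minute 263). With a 34-minute duration, the final polish must start by 263 − 34 = minute 229.
Rehearsal has to be done before the final polish (must start by minute 229, minus 30-minute gap → minute 199). That means finishing by minute 199, i.e. starting by 199 − 65 = minute 134.
Actor marking feeds into rehearsal (must start by minute 134, minus 5-minute gap → minute 129); so actor marking must finish by minute 129 and therefore start by minute 115.
Since actor marking (must start by minute 115) depends on it, the lighting setup must finish by minute 115. Backing off its 11-minute duration gives a latest start of minute 104.
For lens checking: actor marking (must start by minute 115); the first take (must start by minute 263). The most restrictive is minute 115; with a 49-minute duration, lens checking must start by minute 66.
Rigging feeds the lighting setup (must start by minute 104); lens checking (must start by minute 66); actor marking (must start by minute 115); rehearsal (must start by minute 134); the final polish (must start by minute 229). Taking the minimum, rigging must finish by minute 66 and start by 66 − 30 = minute 36.

36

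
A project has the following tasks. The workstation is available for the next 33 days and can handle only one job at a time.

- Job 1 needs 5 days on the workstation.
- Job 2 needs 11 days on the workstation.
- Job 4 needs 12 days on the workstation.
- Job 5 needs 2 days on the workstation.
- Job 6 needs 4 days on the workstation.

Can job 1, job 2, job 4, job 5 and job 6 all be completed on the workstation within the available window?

Running back to back, the jobs need 5 + 11 + 12 + 2 + 4 = 34 days on the workstation.
Since 34 > 33, they cannot all fit.

No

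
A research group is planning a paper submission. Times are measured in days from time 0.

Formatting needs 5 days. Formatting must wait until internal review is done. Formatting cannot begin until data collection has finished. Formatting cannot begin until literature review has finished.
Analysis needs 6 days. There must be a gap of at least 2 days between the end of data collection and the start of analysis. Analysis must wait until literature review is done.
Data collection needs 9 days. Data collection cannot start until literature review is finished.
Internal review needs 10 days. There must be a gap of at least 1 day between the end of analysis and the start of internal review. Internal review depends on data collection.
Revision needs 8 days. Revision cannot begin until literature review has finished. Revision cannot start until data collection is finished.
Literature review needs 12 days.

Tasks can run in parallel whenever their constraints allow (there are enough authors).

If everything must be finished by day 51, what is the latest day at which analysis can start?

Formatting has no dependents, so it just needs to finish by day 51. Starting by 51 − 5 = day 46 achieves that.
Internal review must finish before formatting (must start by day 46). With a 10-day duration, internal review must start by 46 − 10 = day 36.
Analysis feeds into internal review (must start by day 36, minus 1-day gap → day 35); so analysis must finish by day 35 and therefore start by day 29.

29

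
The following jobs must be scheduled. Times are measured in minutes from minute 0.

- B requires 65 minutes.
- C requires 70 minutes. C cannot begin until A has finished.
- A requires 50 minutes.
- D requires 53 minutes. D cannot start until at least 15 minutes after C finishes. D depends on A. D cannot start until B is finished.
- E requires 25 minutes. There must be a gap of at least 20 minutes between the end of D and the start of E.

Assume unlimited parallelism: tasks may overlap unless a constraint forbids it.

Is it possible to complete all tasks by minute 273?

B has no prerequisites, so it starts at minute 0 and finishes at minute 65.
Nothing blocks A, so it runs from minute 0 to minute 50.
C cannot begin until A (finishes minute 50). It runs from minute 50 to 50 + 70 = minute 120.
D needs all of C (finishes minute 120, plus 15-minute gap → minute 135); A (finishes minute 50); B (finishes minute 65). That puts its earliest start at minute 135; it finishes at 135 + 53 = minute 188.
E waits on D (finishes minute 188, plus 20-minute gap → minute 208), so it starts at minute 208 and finishes at 208 + 25 = minute 233.
Every task is finished by minute 233, which is no later than the deadline of 273, so the schedule is feasible.

Yes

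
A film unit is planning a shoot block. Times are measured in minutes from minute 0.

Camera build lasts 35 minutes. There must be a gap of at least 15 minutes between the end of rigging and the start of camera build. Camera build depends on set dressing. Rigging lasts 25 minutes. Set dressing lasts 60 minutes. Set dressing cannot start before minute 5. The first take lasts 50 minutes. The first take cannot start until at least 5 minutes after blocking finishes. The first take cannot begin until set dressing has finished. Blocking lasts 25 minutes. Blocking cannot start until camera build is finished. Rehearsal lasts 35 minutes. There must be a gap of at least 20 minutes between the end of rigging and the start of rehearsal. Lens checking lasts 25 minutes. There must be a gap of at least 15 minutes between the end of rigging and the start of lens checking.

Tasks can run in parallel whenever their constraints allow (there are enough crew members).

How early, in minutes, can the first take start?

Set dressing waits on its own release at minute 5, so it starts at minute 5 and finishes at 5 + 60 = minute 65.
Nothing blocks rigging, so it runs from minute 0 to minute 25.
Camera build needs all of rigging (finishes minute 25, plus 15-minute gap → minute 40); set dressing (finishes minute 65). That puts its earliest start at minute 65; it finishes at 65 + 35 = minute 100.
After camera build (finishes minute 100), blocking can start at minute 100 and finishes at minute 125.
The first take waits on blocking (finishes minute 125, plus 5-minute gap → minute 130); set dressing (finishes minute 65). The latest of these is minute 130, which is the earliest the first take can start.

130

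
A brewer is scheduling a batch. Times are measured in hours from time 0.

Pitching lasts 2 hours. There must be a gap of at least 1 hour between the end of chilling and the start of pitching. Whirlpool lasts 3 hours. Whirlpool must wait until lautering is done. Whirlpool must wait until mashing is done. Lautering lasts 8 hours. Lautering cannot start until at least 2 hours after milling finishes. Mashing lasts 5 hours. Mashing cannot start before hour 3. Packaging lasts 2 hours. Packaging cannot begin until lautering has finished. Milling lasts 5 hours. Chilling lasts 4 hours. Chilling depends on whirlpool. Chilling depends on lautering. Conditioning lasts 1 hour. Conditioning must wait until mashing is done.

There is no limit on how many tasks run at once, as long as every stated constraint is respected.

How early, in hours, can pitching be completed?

Mashing cannot begin until its own release at hour 3. It runs from hour 3 to 3 + 5 = hour 8.
Nothing blocks milling, so it runs from hour 0 to hour 5.
After milling (finishes hour 5, plus 2-hour gap → hour 7), lautering can start at hour 7 and finishes at hour 15.
Whirlpool has to wait for lautering (finishes hour 15); mashing (finishes hour 8). The latest of these is hour 15, so whirlpool runs hour 15 to 15 + 3 = hour 18.
Chilling has to wait for whirlpool (finishes hour 18); lautering (finishes hour 15). The latest of these is hour 18, so chilling runs hour 18 to 18 + 4 = hour 22.
Pitching cannot begin until chilling (finishes hour 22, plus 1-hour gap → hour 23). It runs from hour 23 to 23 + 2 = hour 25.

25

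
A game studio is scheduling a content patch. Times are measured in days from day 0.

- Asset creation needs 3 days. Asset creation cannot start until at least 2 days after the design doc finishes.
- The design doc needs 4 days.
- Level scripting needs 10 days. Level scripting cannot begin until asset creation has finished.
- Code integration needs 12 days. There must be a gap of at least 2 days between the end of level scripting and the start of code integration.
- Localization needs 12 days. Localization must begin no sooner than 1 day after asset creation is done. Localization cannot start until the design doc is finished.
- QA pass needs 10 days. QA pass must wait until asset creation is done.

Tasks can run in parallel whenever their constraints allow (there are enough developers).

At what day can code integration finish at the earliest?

The design doc has no prerequisites, so it starts at day 0 and finishes at day 4.
Asset creation waits on the design doc (finishes day 4, plus 2-day gap → day 6), so it starts at day 6 and finishes at 6 + 3 = day 9.
Level scripting waits on asset creation (finishes day 9), so it starts at day 9 and finishes at 9 + 10 = day 19.
Code integration cannot begin until level scripting (finishes day 19, plus 2-day gap → day 21). It runs from day 21 to 21 + 12 = day 33.

33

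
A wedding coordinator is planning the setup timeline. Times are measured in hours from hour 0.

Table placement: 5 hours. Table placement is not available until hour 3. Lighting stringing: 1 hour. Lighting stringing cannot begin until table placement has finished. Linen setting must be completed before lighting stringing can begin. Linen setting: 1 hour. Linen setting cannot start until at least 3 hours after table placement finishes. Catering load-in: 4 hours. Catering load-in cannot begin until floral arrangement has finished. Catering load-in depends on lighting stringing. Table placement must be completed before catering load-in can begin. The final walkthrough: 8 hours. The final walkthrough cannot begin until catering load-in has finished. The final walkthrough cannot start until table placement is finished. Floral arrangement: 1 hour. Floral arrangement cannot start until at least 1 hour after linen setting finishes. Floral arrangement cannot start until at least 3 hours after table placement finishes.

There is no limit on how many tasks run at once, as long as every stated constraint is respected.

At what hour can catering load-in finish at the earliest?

18

Table placement waits on its own release at hour 3, so it starts at hour 3 and finishes at 3 + 5 = hour 8.
Linen setting cannot begin until table placement (finishes hour 8, plus 3-hour gap → hour 11). It runs from hour 11 to 11 + 1 = hour 12.
Lighting stringing needs all of table placement (finishes hour 8); linen setting (finishes hour 12). That puts its earliest start at hour 12; it finishes at 12 + 1 = hour 13.
Floral arrangement cannot start until linen setting (finishes hour 12, plus 1-hour gap → hour 13); table placement (finishes hour 8, plus 3-hour gap → hour 11). The controlling bound is hour 13, so floral arrangement finishes at 13 + 1 = hour 14.
Catering load-in has to wait for floral arrangement (finishes hour 14); lighting stringing (finishes hour 13); table placement (finishes hour 8). The latest of these is hour 14, so catering load-in runs hour 14 to 14 + 4 = hour 18.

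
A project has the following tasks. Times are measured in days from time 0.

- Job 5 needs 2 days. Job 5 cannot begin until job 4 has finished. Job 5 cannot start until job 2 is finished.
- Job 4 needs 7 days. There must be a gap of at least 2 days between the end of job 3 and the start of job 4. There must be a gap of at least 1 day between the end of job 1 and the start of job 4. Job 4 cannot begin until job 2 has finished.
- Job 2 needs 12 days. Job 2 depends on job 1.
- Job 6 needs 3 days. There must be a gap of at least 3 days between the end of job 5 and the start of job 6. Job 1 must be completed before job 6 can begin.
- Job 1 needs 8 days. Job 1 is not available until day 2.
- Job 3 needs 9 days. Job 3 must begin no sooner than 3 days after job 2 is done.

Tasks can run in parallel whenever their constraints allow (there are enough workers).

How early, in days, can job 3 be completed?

After its own release at day 2, job 1 can start at day 2 and finishes at day 10.
After job 1 (finishes day 10), job 2 can start at day 10 and finishes at day 22.
Job 3 waits on job 2 (finishes day 22, plus 3-day gap → day 25), so it starts at day 25 and finishes at 25 + 9 = day 34.

34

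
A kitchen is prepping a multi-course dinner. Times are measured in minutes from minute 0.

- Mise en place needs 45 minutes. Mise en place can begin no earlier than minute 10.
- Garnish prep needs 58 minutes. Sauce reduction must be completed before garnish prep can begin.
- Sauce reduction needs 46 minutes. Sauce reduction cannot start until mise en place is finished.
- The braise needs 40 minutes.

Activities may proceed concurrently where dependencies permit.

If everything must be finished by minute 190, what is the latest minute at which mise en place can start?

To finish by minute 190, garnish prep (duration 58) must start no later than minute 132.
Since garnish prep (must start by minute 132) depends on it, sauce reduction must finish by minute 132. Backing off its 46-minute duration gives a latest start of minute 86.
Mise en place has to be done before sauce reduction (must start by minute 86). That means finishing by minute 86, i.e. starting by 86 − 45 = minute 41.

41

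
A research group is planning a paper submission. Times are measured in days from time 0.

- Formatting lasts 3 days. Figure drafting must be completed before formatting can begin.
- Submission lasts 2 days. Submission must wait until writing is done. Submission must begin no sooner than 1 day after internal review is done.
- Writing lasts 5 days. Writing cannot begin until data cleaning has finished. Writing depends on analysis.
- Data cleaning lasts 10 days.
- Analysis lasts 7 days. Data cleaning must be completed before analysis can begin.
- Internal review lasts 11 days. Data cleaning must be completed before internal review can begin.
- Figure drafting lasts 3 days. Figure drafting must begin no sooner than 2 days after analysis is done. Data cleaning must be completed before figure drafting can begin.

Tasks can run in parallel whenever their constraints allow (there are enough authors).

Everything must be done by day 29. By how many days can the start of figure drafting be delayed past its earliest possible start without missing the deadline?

Data cleaning has no prerequisites, so it starts at day 0 and finishes at day 10.
Analysis waits on data cleaning (finishes day 10), so it starts at day 10 and finishes at 10 + 7 = day 17.
Figure drafting needs all of analysis (finishes day 17, plus 2-day gap → day 19); data cleaning (finishes day 10). That puts its earliest start at day 19; it finishes at 19 + 3 = day 22.

Working backward from the deadline:
To finish by day 29, formatting (duration 3) must start no later than day 26.
Figure drafting feeds into formatting (must start by day 26); so figure drafting must finish by day 26 and therefore start by day 23.
So figure drafting can start as early as day 19 and as late as day 23, giving 23 − 19 = 4 days of slack.

4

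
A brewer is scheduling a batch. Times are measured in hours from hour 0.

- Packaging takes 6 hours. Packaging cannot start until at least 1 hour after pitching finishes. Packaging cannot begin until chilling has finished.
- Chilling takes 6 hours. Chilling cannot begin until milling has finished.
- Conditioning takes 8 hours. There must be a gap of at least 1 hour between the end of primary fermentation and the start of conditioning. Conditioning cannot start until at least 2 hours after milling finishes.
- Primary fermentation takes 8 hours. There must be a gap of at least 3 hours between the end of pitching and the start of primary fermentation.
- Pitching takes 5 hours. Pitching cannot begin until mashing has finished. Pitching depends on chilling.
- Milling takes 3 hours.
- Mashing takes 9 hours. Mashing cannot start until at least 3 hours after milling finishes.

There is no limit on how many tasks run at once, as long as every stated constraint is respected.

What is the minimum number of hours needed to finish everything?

Milling has no prerequisites, so it starts at hour 0 and finishes at hour 3.
Chilling cannot begin until milling (finishes hour 3). It runs from hour 3 to 3 + 6 = hour 9.
Mashing cannot begin until milling (finishes hour 3, plus 3-hour gap → hour 6). It runs from hour 6 to 6 + 9 = hour 15.
Pitching cannot start until mashing (finishes hour 15); chilling (finishes hour 9). The controlling bound is hour 15, so pitching finishes at 15 + 5 = hour 20.
For packaging: pitching (finishes hour 20, plus 1-hour gap → hour 21); chilling (finishes hour 9). Taking the maximum gives a start of hour 21, and it finishes at 21 + 6 = hour 27.
After pitching (finishes hour 20, plus 3-hour gap → hour 23), primary fermentation can start at hour 23 and finishes at hour 31.
Conditioning cannot start until primary fermentation (finishes hour 31, plus 1-hour gap → hour 32); milling (finishes hour 3, plus 2-hour gap → hour 5). The controlling bound is hour 32, so conditioning finishes at 32 + 8 = hour 40.
All tasks are finished once the last one completes. Finish times: Milling at 3, Mashing at 15, Chilling at 9, Pitching at 20, Primary fermentation at 31, Conditioning at 40, Packaging at 27. The latest is hour 40.

40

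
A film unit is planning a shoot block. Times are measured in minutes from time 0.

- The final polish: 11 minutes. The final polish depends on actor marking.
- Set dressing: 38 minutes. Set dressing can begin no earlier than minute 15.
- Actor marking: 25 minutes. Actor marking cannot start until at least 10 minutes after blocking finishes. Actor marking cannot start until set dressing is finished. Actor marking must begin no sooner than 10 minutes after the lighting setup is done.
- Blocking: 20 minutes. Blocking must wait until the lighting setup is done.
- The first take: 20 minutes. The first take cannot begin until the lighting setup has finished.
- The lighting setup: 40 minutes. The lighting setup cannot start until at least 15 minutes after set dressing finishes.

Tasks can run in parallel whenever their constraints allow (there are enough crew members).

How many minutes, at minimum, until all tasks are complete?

After its own release at minute 15, set dressing can start at minute 15 and finishes at minute 53.
The lighting setup cannot begin until set dressing (finishes minute 53, plus 15-minute gap → minute 68). It runs from minute 68 to 68 + 40 = minute 108.
The first take waits on the lighting setup (finishes minute 108), so it starts at minute 108 and finishes at 108 + 20 = minute 128.
Blocking waits on the lighting setup (finishes minute 108), so it starts at minute 108 and finishes at 108 + 20 = minute 128.
Actor marking needs all of blocking (finishes minute 128, plus 10-minute gap → minute 138); set dressing (finishes minute 53); the lighting setup (finishes minute 108, plus 10-minute gap → minute 118). That puts its earliest start at minute 138; it finishes at 138 + 25 = minute 163.
The final polish cannot begin until actor marking (finishes minute 163). It runs from minute 163 to 163 + 11 = minute 174.
All tasks are finished once the last one completes. Finish times: Set dressing at 53, The lighting setup at 108, Blocking at 128, Actor marking at 163, The final polish at 174, The first take at 128. The latest is minute 174.

174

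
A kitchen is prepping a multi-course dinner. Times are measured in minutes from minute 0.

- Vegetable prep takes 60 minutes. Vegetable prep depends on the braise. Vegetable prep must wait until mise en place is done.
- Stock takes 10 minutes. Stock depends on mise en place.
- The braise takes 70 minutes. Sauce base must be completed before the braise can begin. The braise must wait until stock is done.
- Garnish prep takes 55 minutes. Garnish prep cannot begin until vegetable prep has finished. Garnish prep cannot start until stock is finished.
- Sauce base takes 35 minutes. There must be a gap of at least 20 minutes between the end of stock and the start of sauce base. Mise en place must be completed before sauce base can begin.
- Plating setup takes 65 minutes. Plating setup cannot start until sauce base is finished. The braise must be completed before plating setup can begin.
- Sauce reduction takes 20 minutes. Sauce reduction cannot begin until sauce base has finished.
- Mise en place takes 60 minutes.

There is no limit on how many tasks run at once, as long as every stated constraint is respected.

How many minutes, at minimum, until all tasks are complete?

Mise en place can start immediately at minute 0; it finishes at minute 60.
Stock cannot begin until mise en place (finishes minute 60). It runs from minute 60 to 60 + 10 = minute 70.
Sauce base has to wait for stock (finishes minute 70, plus 20-minute gap → minute 90); mise en place (finishes minute 60). The latest of these is minute 90, so sauce base runs minute 90 to 90 + 35 = minute 125.
Sauce reduction waits on sauce base (finishes minute 125), so it starts at minute 125 and finishes at 125 + 20 = minute 145.
The braise has to wait for sauce base (finishes minute 125); stock (finishes minute 70). The latest of these is minute 125, so the braise runs minute 125 to 125 + 70 = minute 195.
Plating setup has to wait for sauce base (finishes minute 125); the braise (finishes minute 195). The latest of these is minute 195, so plating setup runs minute 195 to 195 + 65 = minute 260.
Vegetable prep needs all of the braise (finishes minute 195); mise en place (finishes minute 60). That puts its earliest start at minute 195; it finishes at 195 + 60 = minute 255.
For garnish prep: vegetable prep (finishes minute 255); stock (finishes minute 70). Taking the maximum gives a start of minute 255, and it finishes at 255 + 55 = minute 310.
All tasks are finished once the last one completes. Finish times: Mise en place at 60, Stock at 70, Sauce base at 125, The braise at 195, Vegetable prep at 255, Sauce reduction at 145, Plating setup at 260, Garnish prep at 310. The latest is minute 310.

310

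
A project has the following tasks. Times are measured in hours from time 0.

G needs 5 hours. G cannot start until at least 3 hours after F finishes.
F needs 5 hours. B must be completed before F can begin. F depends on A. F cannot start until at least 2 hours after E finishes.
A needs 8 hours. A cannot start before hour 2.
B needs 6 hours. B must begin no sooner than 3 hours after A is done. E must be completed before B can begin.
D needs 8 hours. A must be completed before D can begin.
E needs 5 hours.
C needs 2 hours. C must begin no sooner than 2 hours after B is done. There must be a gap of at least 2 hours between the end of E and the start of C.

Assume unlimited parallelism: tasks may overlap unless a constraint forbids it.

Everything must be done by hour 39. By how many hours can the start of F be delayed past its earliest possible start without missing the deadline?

7

Nothing blocks E, so it runs from hour 0 to hour 5.
After its own release at hour 2, A can start at hour 2 and finishes at hour 10.
B needs all of A (finishes hour 10, plus 3-hour gap → hour 13); E (finishes hour 5). That puts its earliest start at hour 13; it finishes at 13 + 6 = hour 19.
For F: B (finishes hour 19); A (finishes hour 10); E (finishes hour 5, plus 2-hour gap → hour 7). Taking the maximum gives a start of hour 19, and it finishes at 19 + 5 = hour 24.

Working backward from the deadline:
Nothing follows G; the deadline of hour 39 is its only limit. It must start by 39 − 5 = hour 34.
F must finish before G (must start by hour 34, minus 3-hour gap → hour 31). With a 5-hour duration, F must start by 31 − 5 = hour 26.
So F can start as early as hour 19 and as late as hour 26, giving 26 − 19 = 7 hours of slack.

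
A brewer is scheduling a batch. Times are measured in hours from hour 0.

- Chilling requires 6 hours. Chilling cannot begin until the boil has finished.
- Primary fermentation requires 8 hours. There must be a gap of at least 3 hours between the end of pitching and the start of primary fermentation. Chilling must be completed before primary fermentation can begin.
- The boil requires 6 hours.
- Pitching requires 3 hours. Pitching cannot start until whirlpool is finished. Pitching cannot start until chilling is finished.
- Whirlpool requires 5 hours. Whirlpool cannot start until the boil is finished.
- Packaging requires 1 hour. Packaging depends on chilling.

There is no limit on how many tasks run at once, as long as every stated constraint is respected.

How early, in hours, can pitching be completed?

Nothing blocks the boil, so it runs from hour 0 to hour 6.
Chilling waits on the boil (finishes hour 6), so it starts at hour 6 and finishes at 6 + 6 = hour 12.
After the boil (finishes hour 6), whirlpool can start at hour 6 and finishes at hour 11.
For pitching: whirlpool (finishes hour 11); chilling (finishes hour 12). Taking the maximum gives a start of hour 12, and it finishes at 12 + 3 = hour 15.

15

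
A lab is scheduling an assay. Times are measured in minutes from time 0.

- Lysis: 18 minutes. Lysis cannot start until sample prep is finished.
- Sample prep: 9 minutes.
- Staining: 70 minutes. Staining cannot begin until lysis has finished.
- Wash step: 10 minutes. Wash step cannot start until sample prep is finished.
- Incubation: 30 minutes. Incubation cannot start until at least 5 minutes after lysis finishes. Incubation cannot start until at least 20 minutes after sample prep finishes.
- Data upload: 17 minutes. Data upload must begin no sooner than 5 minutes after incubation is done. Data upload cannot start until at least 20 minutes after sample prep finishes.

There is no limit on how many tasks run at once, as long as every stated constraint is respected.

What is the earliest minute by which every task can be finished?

Sample prep has no prerequisites, so it starts at minute 0 and finishes at minute 9.
After sample prep (finishes minute 9), wash step can start at minute 9 and finishes at minute 19.
Lysis cannot begin until sample prep (finishes minute 9). It runs from minute 9 to 9 + 18 = minute 27.
Staining waits on lysis (finishes minute 27), so it starts at minute 27 and finishes at 27 + 70 = minute 97.
Incubation has to wait for lysis (finishes minute 27, plus 5-minute gap → minute 32); sample prep (finishes minute 9, plus 20-minute gap → minute 29). The latest of these is minute 32, so incubation runs minute 32 to 32 + 30 = minute 62.
For data upload: incubation (finishes minute 62, plus 5-minute gap → minute 67); sample prep (finishes minute 9, plus 20-minute gap → minute 29). Taking the maximum gives a start of minute 67, and it finishes at 67 + 17 = minute 84.
All tasks are finished once the last one completes. Finish times: Sample prep at 9, Lysis at 27, Incubation at 62, Wash step at 19, Staining at 97, Data upload at 84. The latest is minute 97.

97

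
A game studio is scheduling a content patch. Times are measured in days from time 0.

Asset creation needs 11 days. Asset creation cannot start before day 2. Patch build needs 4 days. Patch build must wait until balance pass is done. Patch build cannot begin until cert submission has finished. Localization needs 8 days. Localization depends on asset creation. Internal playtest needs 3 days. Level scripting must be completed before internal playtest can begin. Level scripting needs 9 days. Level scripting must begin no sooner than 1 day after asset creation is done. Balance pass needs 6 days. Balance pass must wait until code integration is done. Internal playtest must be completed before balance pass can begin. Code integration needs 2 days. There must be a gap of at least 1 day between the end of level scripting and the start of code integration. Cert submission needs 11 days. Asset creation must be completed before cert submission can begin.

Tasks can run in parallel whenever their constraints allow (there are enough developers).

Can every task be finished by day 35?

No

Asset creation cannot begin until its own release at day 2. It runs from day 2 to 2 + 11 = day 13.
Cert submission cannot begin until asset creation (finishes day 13). It runs from day 13 to 13 + 11 = day 24.
After asset creation (finishes day 13), localization can start at day 13 and finishes at day 21.
Level scripting cannot begin until asset creation (finishes day 13, plus 1-day gap → day 14). It runs from day 14 to 14 + 9 = day 23.
After level scripting (finishes day 23), internal playtest can start at day 23 and finishes at day 26.
After level scripting (finishes day 23, plus 1-day gap → day 24), code integration can start at day 24 and finishes at day 26.
Balance pass cannot start until code integration (finishes day 26); internal playtest (finishes day 26). The controlling bound is day 26, so balance pass finishes at 26 + 6 = day 32.
For patch build: balance pass (finishes day 32); cert submission (finishes day 24). Taking the maximum gives a start of day 32, and it finishes at 32 + 4 = day 36.
The earliest everything can be done is day 36, which is after the deadline of 35, so it is not possible.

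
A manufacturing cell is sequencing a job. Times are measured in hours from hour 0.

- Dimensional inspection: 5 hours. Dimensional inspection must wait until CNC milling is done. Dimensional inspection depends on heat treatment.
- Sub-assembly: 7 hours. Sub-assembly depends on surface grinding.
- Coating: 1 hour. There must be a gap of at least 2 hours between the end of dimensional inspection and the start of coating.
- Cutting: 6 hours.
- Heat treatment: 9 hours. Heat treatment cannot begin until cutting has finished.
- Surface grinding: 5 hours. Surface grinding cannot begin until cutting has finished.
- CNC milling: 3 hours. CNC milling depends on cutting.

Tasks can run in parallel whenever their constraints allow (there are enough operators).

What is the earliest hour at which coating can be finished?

23

Cutting has no prerequisites, so it starts at hour 0 and finishes at hour 6.
Heat treatment cannot begin until cutting (finishes hour 6). It runs from hour 6 to 6 + 9 = hour 15.
After cutting (finishes hour 6), CNC milling can start at hour 6 and finishes at hour 9.
Dimensional inspection needs all of CNC milling (finishes hour 9); heat treatment (finishes hour 15). That puts its earliest start at hour 15; it finishes at 15 + 5 = hour 20.
After dimensional inspection (finishes hour 20, plus 2-hour gap → hour 22), coating can start at hour 22 and finishes at hour 23.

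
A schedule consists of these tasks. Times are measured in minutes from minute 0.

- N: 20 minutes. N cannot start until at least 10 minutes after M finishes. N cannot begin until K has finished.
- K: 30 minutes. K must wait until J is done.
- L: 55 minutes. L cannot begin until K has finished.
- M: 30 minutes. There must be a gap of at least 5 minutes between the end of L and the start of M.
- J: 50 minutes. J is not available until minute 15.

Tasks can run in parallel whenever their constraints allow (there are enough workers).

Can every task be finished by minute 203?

J cannot begin until its own release at minute 15. It runs from minute 15 to 15 + 50 = minute 65.
K waits on J (finishes minute 65), so it starts at minute 65 and finishes at 65 + 30 = minute 95.
After K (finishes minute 95), L can start at minute 95 and finishes at minute 150.
M cannot begin until L (finishes minute 150, plus 5-minute gap → minute 155). It runs from minute 155 to 155 + 30 = minute 185.
For N: M (finishes minute 185, plus 10-minute gap → minute 195); K (finishes minute 95). Taking the maximum gives a start of minute 195, and it finishes at 195 + 20 = minute 215.
The earliest everything can be done is minute 215, which is after the deadline of 203, so it is not possible.

No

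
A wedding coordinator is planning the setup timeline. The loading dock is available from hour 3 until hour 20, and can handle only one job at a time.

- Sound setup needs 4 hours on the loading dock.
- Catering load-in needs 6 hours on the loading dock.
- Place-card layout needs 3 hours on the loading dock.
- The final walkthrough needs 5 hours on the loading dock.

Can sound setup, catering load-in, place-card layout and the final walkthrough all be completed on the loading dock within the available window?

The loading dock window is 20 − 3 = 17 hours.
Running back to back, the jobs need 4 + 6 + 3 + 5 = 18 hours on the loading dock.
Since 18 > 17, they cannot all fit.

No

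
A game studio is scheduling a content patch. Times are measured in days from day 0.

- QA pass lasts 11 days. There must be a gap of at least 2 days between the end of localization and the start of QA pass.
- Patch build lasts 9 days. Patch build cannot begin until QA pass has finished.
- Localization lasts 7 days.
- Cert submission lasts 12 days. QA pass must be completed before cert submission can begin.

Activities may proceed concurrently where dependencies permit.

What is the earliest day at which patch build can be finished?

29

Localization can start immediately at day 0; it finishes at day 7.
QA pass cannot begin until localization (finishes day 7, plus 2-day gap → day 9). It runs from day 9 to 9 + 11 = day 20.
Patch build cannot begin until QA pass (finishes day 20). It runs from day 20 to 20 + 9 = day 29.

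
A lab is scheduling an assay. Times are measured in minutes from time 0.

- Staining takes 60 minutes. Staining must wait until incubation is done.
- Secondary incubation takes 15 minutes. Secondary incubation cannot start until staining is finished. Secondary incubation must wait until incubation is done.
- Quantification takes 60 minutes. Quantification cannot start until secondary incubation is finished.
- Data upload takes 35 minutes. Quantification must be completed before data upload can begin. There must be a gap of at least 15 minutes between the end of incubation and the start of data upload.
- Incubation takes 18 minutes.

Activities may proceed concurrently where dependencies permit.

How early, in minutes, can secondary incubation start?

78

Incubation can start immediately at minute 0; it finishes at minute 18.
Staining cannot begin until incubation (finishes minute 18). It runs from minute 18 to 18 + 60 = minute 78.
Secondary incubation waits on staining (finishes minute 78); incubation (finishes minute 18). The latest of these is minute 78, which is the earliest secondary incubation can start.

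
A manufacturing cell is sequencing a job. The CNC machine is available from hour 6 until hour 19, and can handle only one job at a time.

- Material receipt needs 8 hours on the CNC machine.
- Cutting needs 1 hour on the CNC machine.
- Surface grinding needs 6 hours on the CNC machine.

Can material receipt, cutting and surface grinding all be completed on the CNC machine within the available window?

The CNC machine window is 19 − 6 = 13 hours.
Running back to back, the jobs need 8 + 1 + 6 = 15 hours on the CNC machine.
Since 15 > 13, they cannot all fit.

No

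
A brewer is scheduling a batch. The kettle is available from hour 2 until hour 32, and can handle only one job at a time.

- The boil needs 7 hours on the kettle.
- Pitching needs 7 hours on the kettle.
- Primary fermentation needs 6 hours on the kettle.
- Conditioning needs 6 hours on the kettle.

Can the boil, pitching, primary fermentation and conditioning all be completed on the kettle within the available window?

The kettle window is 32 − 2 = 30 hours.
Running back to back, the jobs need 7 + 7 + 6 + 6 = 26 hours on the kettle.
Since 26 ≤ 30, they fit within the window.

Yes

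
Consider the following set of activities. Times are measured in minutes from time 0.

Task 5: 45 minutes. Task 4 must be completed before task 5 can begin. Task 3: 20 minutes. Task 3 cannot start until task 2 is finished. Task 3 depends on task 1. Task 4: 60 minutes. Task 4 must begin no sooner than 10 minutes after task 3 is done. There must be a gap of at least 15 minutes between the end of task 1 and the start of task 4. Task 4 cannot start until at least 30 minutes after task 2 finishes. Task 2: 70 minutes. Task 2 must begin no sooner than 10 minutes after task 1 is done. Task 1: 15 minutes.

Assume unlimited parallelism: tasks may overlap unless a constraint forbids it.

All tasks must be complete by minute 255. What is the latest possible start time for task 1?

Nothing follows task 5; the deadline of minute 255 is its only limit. It must start by 255 − 45 = minute 210.
Task 4 must finish before task 5 (must start by minute 210). With a 60-minute duration, task 4 must start by 210 − 60 = minute 150.
Task 3 feeds into task 4 (must start by minute 150, minus 10-minute gap → minute 140); so task 3 must finish by minute 140 and therefore start by minute 120.
Task 2 has several dependents: task 3 (must start by minute 120); task 4 (must start by minute 150, minus 30-minute gap → minute 120). The earliest of those limits is minute 120, so task 2 must start by 120 − 70 = minute 50.
Task 1 feeds task 2 (must start by minute 50, minus 10-minute gap → minute 40); task 3 (must start by minute 120); task 4 (must start by minute 150, minus 15-minute gap → minute 135). Taking the minimum, task 1 must finish by minute 40 and start by 40 − 15 = minute 25.

25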